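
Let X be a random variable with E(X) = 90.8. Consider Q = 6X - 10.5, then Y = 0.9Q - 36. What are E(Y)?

E(Q) = 6·90.8 + (-10.5) = 534.3.
E(Y) = 0.9·534.3 + (-36) = 444.87.

E(Y) = 444.87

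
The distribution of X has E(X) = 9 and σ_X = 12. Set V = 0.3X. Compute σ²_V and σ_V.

σ²_V = 12.96, σ_V = 3.6

V = 0.3X is linear with a = 0.3, b = 0.
σ²_X = 12² = 144.
σ²_V = a²·σ²_X = 0.3²·144 = 12.96.
σ_V = |a|·σ_X = |0.3|·12 = 3.6.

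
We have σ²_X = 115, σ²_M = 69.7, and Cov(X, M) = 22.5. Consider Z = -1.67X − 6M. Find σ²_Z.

σ²_Z = 3280.8235

σ²_Z = a²·σ²_X + b²·σ²_M + 2ab·Cov(X, M) with a = -1.67, b = -6.
= (-1.67)²·115 + (-6)²·69.7 + 2·(-1.67)·(-6)·22.5
= 320.7235 + 2509.2 + 450.9 = 3280.8235.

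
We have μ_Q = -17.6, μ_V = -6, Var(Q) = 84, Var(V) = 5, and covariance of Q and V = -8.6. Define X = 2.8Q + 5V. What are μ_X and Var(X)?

μ_X = 2.8·μ_Q + 5·μ_V = 2.8·(-17.6) + 5·(-6) = -79.28.
Var(X) = a²·Var(Q) + b²·Var(V) + 2ab·covariance of Q and V with a = 2.8, b = 5.
= 2.8²·84 + 5²·5 + 2·2.8·5·(-8.6)
= 658.56 + 125 + (-240.8) = 542.76.

μ_X = -79.28, Var(X) = 542.76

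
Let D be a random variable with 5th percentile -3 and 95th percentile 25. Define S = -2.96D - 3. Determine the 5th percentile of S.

5th percentile of S = -77

Since a = -2.96 < 0 the transformation is decreasing, reversing order: the 5th percentile of S corresponds to the 95th percentile of D.
So P_{5}(S) = a·P_{95}(D) + b = (-2.96)·25 + (-3) = -77.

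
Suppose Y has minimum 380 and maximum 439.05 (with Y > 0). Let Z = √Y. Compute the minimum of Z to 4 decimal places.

√Y is increasing on this domain, so min(Z) comes from min(Y) = 380: min(Z) = √(380) ≈ 19.4936.

min(Z) = 19.4936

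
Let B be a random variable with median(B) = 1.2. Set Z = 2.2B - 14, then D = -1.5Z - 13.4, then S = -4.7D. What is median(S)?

median(S) = -17.108

median(Z) = 2.2·1.2 + (-14) = -11.36.
median(D) = (-1.5)·(-11.36) + (-13.4) = 3.64.
median(S) = (-4.7)·3.64 = -17.108.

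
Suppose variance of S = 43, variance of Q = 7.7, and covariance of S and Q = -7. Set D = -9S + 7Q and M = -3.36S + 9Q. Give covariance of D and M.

covariance of D and M = 2517.06

By bilinearity, covariance of D and M = ac·variance of S + bd·variance of Q + (ad+bc)·covariance of S and Q, with a=-9, b=7, c=-3.36, d=9.
ac·variance of S = (-9)·(-3.36)·43 = 1300.32
bd·variance of Q = 7·9·7.7 = 485.1
(ad+bc)·covariance of S and Q = (-104.52)·(-7) = 731.64
covariance of D and M = 1300.32 + 485.1 + 731.64 = 2517.06.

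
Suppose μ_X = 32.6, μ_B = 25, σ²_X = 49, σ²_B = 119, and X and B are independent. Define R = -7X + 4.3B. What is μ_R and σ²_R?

μ_R = -120.7, σ²_R = 4601.31

μ_R = (-7)·μ_X + 4.3·μ_B = (-7)·32.6 + 4.3·25 = -120.7.
σ²_R = a²·σ²_X + b²·σ²_B + 2ab·Cov(X, B) with a = -7, b = 4.3.
Independence gives Cov(X, B) = 0.
= (-7)²·49 + 4.3²·119 + 2·(-7)·4.3·0
= 2401 + 2200.31 + 0 = 4601.31.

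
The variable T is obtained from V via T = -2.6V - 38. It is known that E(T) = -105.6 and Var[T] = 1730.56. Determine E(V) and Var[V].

From T = -2.6V - 38: E(T) = a·E(V) + b, so E(V) = (E(T) − b)/a = (-105.6 − (-38))/(-2.6) = 26.
Var[T] = a²·Var[V], so Var[V] = 1730.56/(-2.6)² = 256.

E(V) = 26, Var[V] = 256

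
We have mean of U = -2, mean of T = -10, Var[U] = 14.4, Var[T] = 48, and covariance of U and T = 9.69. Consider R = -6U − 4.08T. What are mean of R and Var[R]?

mean of R = 52.8, Var[R] = 1791.8496

mean of R = (-6)·mean of U + (-4.08)·mean of T = (-6)·(-2) + (-4.08)·(-10) = 52.8.
Var[R] = a²·Var[U] + b²·Var[T] + 2ab·covariance of U and T with a = -6, b = -4.08.
= (-6)²·14.4 + (-4.08)²·48 + 2·(-6)·(-4.08)·9.69
= 518.4 + 799.0272 + 474.4224 = 1791.8496.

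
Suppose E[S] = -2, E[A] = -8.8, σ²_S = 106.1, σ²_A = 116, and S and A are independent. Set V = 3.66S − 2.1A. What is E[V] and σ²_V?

E[V] = 3.66·E[S] + (-2.1)·E[A] = 3.66·(-2) + (-2.1)·(-8.8) = 11.16.
σ²_V = a²·σ²_S + b²·σ²_A + 2ab·covariance of S and A with a = 3.66, b = -2.1.
Independence gives covariance of S and A = 0.
= 3.66²·106.1 + (-2.1)²·116 + 2·3.66·(-2.1)·0
= 1421.27316 + 511.56 + 0 = 1932.83316.

E[V] = 11.16, σ²_V = 1932.83316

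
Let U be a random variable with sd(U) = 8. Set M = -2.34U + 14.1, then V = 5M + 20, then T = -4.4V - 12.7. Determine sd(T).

sd(M) = |-2.34|·8 = 18.72.
sd(V) = |5|·18.72 = 93.6.
sd(T) = |-4.4|·93.6 = 411.84.

sd(T) = 411.84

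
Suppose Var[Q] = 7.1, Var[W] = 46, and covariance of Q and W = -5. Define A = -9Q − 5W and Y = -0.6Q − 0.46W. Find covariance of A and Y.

covariance of A and Y = 108.44

By bilinearity, covariance of A and Y = ac·Var[Q] + bd·Var[W] + (ad+bc)·covariance of Q and W, with a=-9, b=-5, c=-0.6, d=-0.46.
ac·Var[Q] = (-9)·(-0.6)·7.1 = 38.34
bd·Var[W] = (-5)·(-0.46)·46 = 105.8
(ad+bc)·covariance of Q and W = (7.14)·(-5) = -35.7
covariance of A and Y = 38.34 + 105.8 + (-35.7) = 108.44.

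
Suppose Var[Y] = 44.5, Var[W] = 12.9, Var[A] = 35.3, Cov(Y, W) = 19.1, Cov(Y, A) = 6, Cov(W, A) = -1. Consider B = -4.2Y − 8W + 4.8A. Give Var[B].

Var[B] = a²·Var[Y] + b²·Var[W] + c²·Var[A] + 2ab·Cov(Y, W) + 2ac·Cov(Y, A) + 2bc·Cov(W, A), with a = -4.2, b = -8, c = 4.8.
= 784.98 + 825.6 + 813.312 + 1283.52 + (-241.92) + 76.8
= 3542.292.

Var[B] = 3542.292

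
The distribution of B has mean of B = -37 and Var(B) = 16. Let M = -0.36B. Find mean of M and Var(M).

mean of M = 13.32, Var(M) = 2.0736

M = -0.36B is linear with a = -0.36, b = 0.
mean of M = a·mean of B + b = (-0.36)·(-37) = 13.32.
Var(M) = a²·Var(B) = (-0.36)²·16 = 2.0736.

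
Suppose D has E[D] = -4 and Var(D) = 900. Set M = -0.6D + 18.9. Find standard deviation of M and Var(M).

M = -0.6D + 18.9 is linear with a = -0.6, b = 18.9.
standard deviation of D = √900 = 30.
standard deviation of M = |a|·standard deviation of D = |-0.6|·30 = 18.
Var(M) = a²·Var(D) = (-0.6)²·900 = 324 (the additive constant 18.9 does not affect variance).

standard deviation of M = 18, Var(M) = 324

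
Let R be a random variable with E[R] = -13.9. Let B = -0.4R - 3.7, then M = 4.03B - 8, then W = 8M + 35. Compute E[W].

E[B] = (-0.4)·(-13.9) + (-3.7) = 1.86.
E[M] = 4.03·1.86 + (-8) = -0.5042.
E[W] = 8·(-0.5042) + 35 = 30.9664.

E[W] = 30.9664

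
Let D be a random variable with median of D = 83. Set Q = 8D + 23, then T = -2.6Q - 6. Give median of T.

median of Q = 8·83 + 23 = 687.
median of T = (-2.6)·687 + (-6) = -1792.2.

median of T = -1792.2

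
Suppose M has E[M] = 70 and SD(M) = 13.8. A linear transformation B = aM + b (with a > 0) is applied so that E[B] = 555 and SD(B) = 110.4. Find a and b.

SD(B) = a·SD(M) (a > 0), so a = 110.4/13.8 = 8.
E[B] = a·E[M] + b, so b = 555 − 8·70 = -5.

a = 8, b = -5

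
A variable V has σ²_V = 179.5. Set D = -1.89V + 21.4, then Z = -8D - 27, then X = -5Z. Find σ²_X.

σ²_D = (-1.89)²·179.5 = 641.19195.
σ²_Z = (-8)²·641.19195 = 41036.2848.
σ²_X = (-5)²·41036.2848 = 1025907.12.

σ²_X = 1025907.12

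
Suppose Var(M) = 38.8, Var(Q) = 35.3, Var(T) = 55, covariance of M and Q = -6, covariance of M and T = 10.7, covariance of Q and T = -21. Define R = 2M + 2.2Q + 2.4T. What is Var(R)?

Var(R) = 471.012

Var(R) = a²·Var(M) + b²·Var(Q) + c²·Var(T) + 2ab·covariance of M and Q + 2ac·covariance of M and T + 2bc·covariance of Q and T, with a = 2, b = 2.2, c = 2.4.
= 155.2 + 170.852 + 316.8 + (-52.8) + 102.72 + (-221.76)
= 471.012.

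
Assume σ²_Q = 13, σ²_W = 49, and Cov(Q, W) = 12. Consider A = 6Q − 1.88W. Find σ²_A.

σ²_A = 370.4656

σ²_A = a²·σ²_Q + b²·σ²_W + 2ab·Cov(Q, W) with a = 6, b = -1.88.
= 6²·13 + (-1.88)²·49 + 2·6·(-1.88)·12
= 468 + 173.1856 + (-270.72) = 370.4656.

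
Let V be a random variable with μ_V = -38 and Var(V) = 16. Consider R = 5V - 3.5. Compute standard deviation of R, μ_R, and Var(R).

standard deviation of R = 20, μ_R = -193.5, Var(R) = 400

R = 5V - 3.5 is linear with a = 5, b = -3.5.
standard deviation of V = √16 = 4.
standard deviation of R = |a|·standard deviation of V = |5|·4 = 20.
μ_R = a·μ_V + b = 5·(-38) + (-3.5) = -193.5.
Var(R) = a²·Var(V) = 5²·16 = 400 (the additive constant -3.5 does not affect variance).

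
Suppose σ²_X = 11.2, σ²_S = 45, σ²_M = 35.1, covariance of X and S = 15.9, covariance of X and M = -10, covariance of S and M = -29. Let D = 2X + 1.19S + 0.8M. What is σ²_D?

σ²_D = 119.4565

σ²_D = a²·σ²_X + b²·σ²_S + c²·σ²_M + 2ab·covariance of X and S + 2ac·covariance of X and M + 2bc·covariance of S and M, with a = 2, b = 1.19, c = 0.8.
= 44.8 + 63.7245 + 22.464 + 75.684 + (-32) + (-55.216)
= 119.4565.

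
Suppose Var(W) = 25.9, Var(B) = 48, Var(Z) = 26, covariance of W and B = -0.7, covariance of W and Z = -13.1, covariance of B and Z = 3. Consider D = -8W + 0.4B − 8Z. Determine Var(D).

Var(D) = 1637.76

Var(D) = a²·Var(W) + b²·Var(B) + c²·Var(Z) + 2ab·covariance of W and B + 2ac·covariance of W and Z + 2bc·covariance of B and Z, with a = -8, b = 0.4, c = -8.
= 1657.6 + 7.68 + 1664 + 4.48 + (-1676.8) + (-19.2)
= 1637.76.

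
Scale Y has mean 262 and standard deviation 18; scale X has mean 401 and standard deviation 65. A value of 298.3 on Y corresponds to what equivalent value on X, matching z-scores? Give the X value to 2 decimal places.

X = 532.08

z = (298.3 − 262)/18 ≈ 2.0167.
X = 401 + z·65 = 401 + (298.3 − 262)·65/18 ≈ 532.08.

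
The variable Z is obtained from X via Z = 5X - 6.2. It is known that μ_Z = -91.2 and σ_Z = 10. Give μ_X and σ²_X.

μ_X = -17, σ²_X = 4

From Z = 5X - 6.2: μ_Z = a·μ_X + b, so μ_X = (μ_Z − b)/a = (-91.2 − (-6.2))/5 = -17.
σ²_Z = 10² = 100.
σ²_Z = a²·σ²_X, so σ²_X = 100/5² = 4.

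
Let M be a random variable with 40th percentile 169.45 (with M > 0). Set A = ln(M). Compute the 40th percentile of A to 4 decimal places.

ln(M) is increasing, so P_{40}(A) = g(P_{40}(M)) ≈ 5.1326.

40th percentile of A = 5.1326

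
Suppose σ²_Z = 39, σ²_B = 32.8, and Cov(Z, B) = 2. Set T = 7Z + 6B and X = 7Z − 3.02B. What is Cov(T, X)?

By bilinearity, Cov(T, X) = ac·σ²_Z + bd·σ²_B + (ad+bc)·Cov(Z, B), with a=7, b=6, c=7, d=-3.02.
ac·σ²_Z = 7·7·39 = 1911
bd·σ²_B = 6·(-3.02)·32.8 = -594.336
(ad+bc)·Cov(Z, B) = (20.86)·2 = 41.72
Cov(T, X) = 1911 + (-594.336) + 41.72 = 1358.384.

Cov(T, X) = 1358.384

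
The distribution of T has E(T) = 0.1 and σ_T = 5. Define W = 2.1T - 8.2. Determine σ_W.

W = 2.1T - 8.2 is linear with a = 2.1, b = -8.2.
σ_W = |a|·σ_T = |2.1|·5 = 10.5.

σ_W = 10.5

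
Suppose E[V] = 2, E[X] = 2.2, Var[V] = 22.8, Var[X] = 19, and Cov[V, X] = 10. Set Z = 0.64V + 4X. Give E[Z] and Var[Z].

E[Z] = 10.08, Var[Z] = 364.53888

E[Z] = 0.64·E[V] + 4·E[X] = 0.64·2 + 4·2.2 = 10.08.
Var[Z] = a²·Var[V] + b²·Var[X] + 2ab·Cov[V, X] with a = 0.64, b = 4.
= 0.64²·22.8 + 4²·19 + 2·0.64·4·10
= 9.33888 + 304 + 51.2 = 364.53888.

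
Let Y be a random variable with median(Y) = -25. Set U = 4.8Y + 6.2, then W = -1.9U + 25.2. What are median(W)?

median(W) = 241.42

median(U) = 4.8·(-25) + 6.2 = -113.8.
median(W) = (-1.9)·(-113.8) + 25.2 = 241.42.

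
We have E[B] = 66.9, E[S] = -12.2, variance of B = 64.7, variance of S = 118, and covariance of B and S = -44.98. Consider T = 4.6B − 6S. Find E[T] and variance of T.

E[T] = 380.94, variance of T = 8099.948

E[T] = 4.6·E[B] + (-6)·E[S] = 4.6·66.9 + (-6)·(-12.2) = 380.94.
variance of T = a²·variance of B + b²·variance of S + 2ab·covariance of B and S with a = 4.6, b = -6.
= 4.6²·64.7 + (-6)²·118 + 2·4.6·(-6)·(-44.98)
= 1369.052 + 4248 + 2482.896 = 8099.948.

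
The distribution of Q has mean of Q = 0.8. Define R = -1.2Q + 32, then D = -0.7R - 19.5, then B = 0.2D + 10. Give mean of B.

mean of B = 1.7544

mean of R = (-1.2)·0.8 + 32 = 31.04.
mean of D = (-0.7)·31.04 + (-19.5) = -41.228.
mean of B = 0.2·(-41.228) + 10 = 1.7544.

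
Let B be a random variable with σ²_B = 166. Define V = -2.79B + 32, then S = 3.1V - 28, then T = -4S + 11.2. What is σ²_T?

σ²_T = 198682.613856

σ²_V = (-2.79)²·166 = 1292.1606.
σ²_S = 3.1²·1292.1606 = 12417.663366.
σ²_T = (-4)²·12417.663366 = 198682.613856.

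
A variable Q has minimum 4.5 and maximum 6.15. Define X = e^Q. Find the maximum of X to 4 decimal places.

max(X) = 468.7174

e^Q is increasing on this domain, so max(X) comes from max(Q) = 6.15: max(X) = exp(6.15) ≈ 468.7174.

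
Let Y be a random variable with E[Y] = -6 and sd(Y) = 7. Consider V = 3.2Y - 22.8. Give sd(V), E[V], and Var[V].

sd(V) = 22.4, E[V] = -42, Var[V] = 501.76

V = 3.2Y - 22.8 is linear with a = 3.2, b = -22.8.
sd(V) = |a|·sd(Y) = |3.2|·7 = 22.4.
E[V] = a·E[Y] + b = 3.2·(-6) + (-22.8) = -42.
Var[Y] = 7² = 49.
Var[V] = a²·Var[Y] = 3.2²·49 = 501.76 (the additive constant -22.8 does not affect variance).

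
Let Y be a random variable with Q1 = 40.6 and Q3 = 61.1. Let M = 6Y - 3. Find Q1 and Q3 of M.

a = 6 > 0: Q1(M) = a·Q1(Y)+b = 240.6, Q3(M) = a·Q3(Y)+b = 363.6.

Q1(M) = 240.6, Q3(M) = 363.6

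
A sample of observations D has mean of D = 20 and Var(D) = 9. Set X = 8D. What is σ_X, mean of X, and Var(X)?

σ_X = 24, mean of X = 160, Var(X) = 576

X = 8D is linear with a = 8, b = 0.
σ_D = √9 = 3.
σ_X = |a|·σ_D = |8|·3 = 24.
mean of X = a·mean of D + b = 8·20 = 160.
Var(X) = a²·Var(D) = 8²·9 = 576.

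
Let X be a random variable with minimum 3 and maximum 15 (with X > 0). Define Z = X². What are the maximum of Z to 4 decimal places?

X² is increasing on this domain, so max(Z) comes from max(X) = 15: max(Z) = square(15) = 225.

max(Z) = 225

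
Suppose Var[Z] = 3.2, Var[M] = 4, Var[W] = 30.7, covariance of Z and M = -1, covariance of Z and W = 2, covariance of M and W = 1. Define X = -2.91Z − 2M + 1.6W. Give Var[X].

Var[X] = a²·Var[Z] + b²·Var[M] + c²·Var[W] + 2ab·covariance of Z and M + 2ac·covariance of Z and W + 2bc·covariance of M and W, with a = -2.91, b = -2, c = 1.6.
= 27.09792 + 16 + 78.592 + (-11.64) + (-18.624) + (-6.4)
= 85.02592.

Var[X] = 85.02592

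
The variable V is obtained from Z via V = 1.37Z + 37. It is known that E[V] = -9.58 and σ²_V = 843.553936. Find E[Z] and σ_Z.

From V = 1.37Z + 37: E[V] = a·E[Z] + b, so E[Z] = (E[V] − b)/a = (-9.58 − 37)/1.37 = -34.
σ_V = √843.553936 = 29.044.
σ_V = |a|·σ_Z, so σ_Z = 29.044/|1.37| = 21.2.

E[Z] = -34, σ_Z = 21.2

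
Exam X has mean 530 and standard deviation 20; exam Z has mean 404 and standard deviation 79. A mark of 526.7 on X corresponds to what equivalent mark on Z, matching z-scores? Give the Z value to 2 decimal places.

Z = 390.97

z = (526.7 − 530)/20 = -0.165.
Z = 404 + z·79 = 404 + (526.7 − 530)·79/20 ≈ 390.97.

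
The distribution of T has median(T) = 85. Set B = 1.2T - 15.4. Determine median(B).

median(B) = 86.6

A linear map preserves order up to sign, so median(B) = a·median(T) + b = 1.2·85 + (-15.4) = 86.6.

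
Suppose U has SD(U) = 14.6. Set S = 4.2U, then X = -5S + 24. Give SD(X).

SD(S) = |4.2|·14.6 = 61.32.
SD(X) = |-5|·61.32 = 306.6.

SD(X) = 306.6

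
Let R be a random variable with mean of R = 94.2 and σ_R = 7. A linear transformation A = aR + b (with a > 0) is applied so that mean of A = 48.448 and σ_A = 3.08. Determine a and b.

a = 0.44, b = 7

σ_A = a·σ_R (a > 0), so a = 3.08/7 = 0.44.
mean of A = a·mean of R + b, so b = 48.448 − 0.44·94.2 = 7.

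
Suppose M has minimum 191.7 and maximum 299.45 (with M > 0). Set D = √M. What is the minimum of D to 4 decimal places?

√M is increasing on this domain, so min(D) comes from min(M) = 191.7: min(D) = √(191.7) ≈ 13.8456.

min(D) = 13.8456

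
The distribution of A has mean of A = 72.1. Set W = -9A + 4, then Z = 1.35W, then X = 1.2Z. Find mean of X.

mean of X = -1044.738

mean of W = (-9)·72.1 + 4 = -644.9.
mean of Z = 1.35·(-644.9) = -870.615.
mean of X = 1.2·(-870.615) = -1044.738.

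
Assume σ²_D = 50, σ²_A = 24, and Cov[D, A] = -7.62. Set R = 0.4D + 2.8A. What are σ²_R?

σ²_R = a²·σ²_D + b²·σ²_A + 2ab·Cov[D, A] with a = 0.4, b = 2.8.
= 0.4²·50 + 2.8²·24 + 2·0.4·2.8·(-7.62)
= 8 + 188.16 + (-17.0688) = 179.0912.

σ²_R = 179.0912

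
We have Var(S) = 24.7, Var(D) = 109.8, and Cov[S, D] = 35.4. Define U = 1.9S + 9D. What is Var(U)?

Var(U) = 10193.647

Var(U) = a²·Var(S) + b²·Var(D) + 2ab·Cov[S, D] with a = 1.9, b = 9.
= 1.9²·24.7 + 9²·109.8 + 2·1.9·9·35.4
= 89.167 + 8893.8 + 1210.68 = 10193.647.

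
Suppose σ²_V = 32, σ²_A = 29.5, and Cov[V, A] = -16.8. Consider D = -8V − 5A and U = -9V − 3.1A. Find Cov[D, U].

Cov[D, U] = 1588.61

By bilinearity, Cov[D, U] = ac·σ²_V + bd·σ²_A + (ad+bc)·Cov[V, A], with a=-8, b=-5, c=-9, d=-3.1.
ac·σ²_V = (-8)·(-9)·32 = 2304
bd·σ²_A = (-5)·(-3.1)·29.5 = 457.25
(ad+bc)·Cov[V, A] = (69.8)·(-16.8) = -1172.64
Cov[D, U] = 2304 + 457.25 + (-1172.64) = 1588.61.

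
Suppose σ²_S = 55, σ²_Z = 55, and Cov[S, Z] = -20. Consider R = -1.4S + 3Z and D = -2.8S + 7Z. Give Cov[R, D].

Cov[R, D] = 1734.6

By bilinearity, Cov[R, D] = ac·σ²_S + bd·σ²_Z + (ad+bc)·Cov[S, Z], with a=-1.4, b=3, c=-2.8, d=7.
ac·σ²_S = (-1.4)·(-2.8)·55 = 215.6
bd·σ²_Z = 3·7·55 = 1155
(ad+bc)·Cov[S, Z] = (-18.2)·(-20) = 364
Cov[R, D] = 215.6 + 1155 + 364 = 1734.6.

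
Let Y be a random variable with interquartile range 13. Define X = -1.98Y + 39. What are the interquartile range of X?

IQR(X) = 25.74

Under X = aY + b, IQR(X) = |a|·IQR(Y) = |-1.98|·13 = 25.74 (shifts cancel; spread scales by |a|).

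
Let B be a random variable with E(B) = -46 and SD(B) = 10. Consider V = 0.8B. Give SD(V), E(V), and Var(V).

SD(V) = 8, E(V) = -36.8, Var(V) = 64

V = 0.8B is linear with a = 0.8, b = 0.
SD(V) = |a|·SD(B) = |0.8|·10 = 8.
E(V) = a·E(B) + b = 0.8·(-46) = -36.8.
Var(B) = 10² = 100.
Var(V) = a²·Var(B) = 0.8²·100 = 64.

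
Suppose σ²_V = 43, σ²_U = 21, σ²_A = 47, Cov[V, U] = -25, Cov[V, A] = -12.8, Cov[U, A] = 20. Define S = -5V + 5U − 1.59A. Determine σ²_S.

σ²_S = 2447.3007

σ²_S = a²·σ²_V + b²·σ²_U + c²·σ²_A + 2ab·Cov[V, U] + 2ac·Cov[V, A] + 2bc·Cov[U, A], with a = -5, b = 5, c = -1.59.
= 1075 + 525 + 118.8207 + 1250 + (-203.52) + (-318)
= 2447.3007.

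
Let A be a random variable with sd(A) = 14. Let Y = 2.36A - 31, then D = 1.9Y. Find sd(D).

sd(D) = 62.776

sd(Y) = |2.36|·14 = 33.04.
sd(D) = |1.9|·33.04 = 62.776.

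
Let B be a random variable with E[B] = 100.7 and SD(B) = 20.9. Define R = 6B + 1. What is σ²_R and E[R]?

σ²_R = 15725.16, E[R] = 605.2

R = 6B + 1 is linear with a = 6, b = 1.
σ²_B = 20.9² = 436.81.
σ²_R = a²·σ²_B = 6²·436.81 = 15725.16 (the additive constant 1 does not affect variance).
E[R] = a·E[B] + b = 6·100.7 + 1 = 605.2.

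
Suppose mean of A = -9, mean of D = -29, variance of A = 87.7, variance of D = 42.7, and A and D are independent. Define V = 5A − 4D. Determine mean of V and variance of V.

mean of V = 71, variance of V = 2875.7

mean of V = 5·mean of A + (-4)·mean of D = 5·(-9) + (-4)·(-29) = 71.
variance of V = a²·variance of A + b²·variance of D + 2ab·Cov(A, D) with a = 5, b = -4.
Independence gives Cov(A, D) = 0.
= 5²·87.7 + (-4)²·42.7 + 2·5·(-4)·0
= 2192.5 + 683.2 + 0 = 2875.7.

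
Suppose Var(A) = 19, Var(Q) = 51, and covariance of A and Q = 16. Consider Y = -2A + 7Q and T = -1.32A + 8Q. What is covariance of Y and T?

By bilinearity, covariance of Y and T = ac·Var(A) + bd·Var(Q) + (ad+bc)·covariance of A and Q, with a=-2, b=7, c=-1.32, d=8.
ac·Var(A) = (-2)·(-1.32)·19 = 50.16
bd·Var(Q) = 7·8·51 = 2856
(ad+bc)·covariance of A and Q = (-25.24)·16 = -403.84
covariance of Y and T = 50.16 + 2856 + (-403.84) = 2502.32.

covariance of Y and T = 2502.32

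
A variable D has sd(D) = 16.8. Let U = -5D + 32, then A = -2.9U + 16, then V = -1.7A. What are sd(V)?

sd(U) = |-5|·16.8 = 84.
sd(A) = |-2.9|·84 = 243.6.
sd(V) = |-1.7|·243.6 = 414.12.

sd(V) = 414.12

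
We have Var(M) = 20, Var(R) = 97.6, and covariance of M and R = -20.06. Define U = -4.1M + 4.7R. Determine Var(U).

Var(U) = a²·Var(M) + b²·Var(R) + 2ab·covariance of M and R with a = -4.1, b = 4.7.
= (-4.1)²·20 + 4.7²·97.6 + 2·(-4.1)·4.7·(-20.06)
= 336.2 + 2155.984 + 773.1124 = 3265.2964.

Var(U) = 3265.2964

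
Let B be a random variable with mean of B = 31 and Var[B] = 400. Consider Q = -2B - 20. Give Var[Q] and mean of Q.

Var[Q] = 1600, mean of Q = -82

Q = -2B - 20 is linear with a = -2, b = -20.
Var[Q] = a²·Var[B] = (-2)²·400 = 1600 (the additive constant -20 does not affect variance).
mean of Q = a·mean of B + b = (-2)·31 + (-20) = -82.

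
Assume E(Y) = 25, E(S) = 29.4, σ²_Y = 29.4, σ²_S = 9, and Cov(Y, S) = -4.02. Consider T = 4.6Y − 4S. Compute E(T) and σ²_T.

E(T) = -2.6, σ²_T = 914.04

E(T) = 4.6·E(Y) + (-4)·E(S) = 4.6·25 + (-4)·29.4 = -2.6.
σ²_T = a²·σ²_Y + b²·σ²_S + 2ab·Cov(Y, S) with a = 4.6, b = -4.
= 4.6²·29.4 + (-4)²·9 + 2·4.6·(-4)·(-4.02)
= 622.104 + 144 + 147.936 = 914.04.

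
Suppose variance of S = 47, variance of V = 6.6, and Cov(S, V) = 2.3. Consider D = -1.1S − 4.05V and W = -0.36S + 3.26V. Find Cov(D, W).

By bilinearity, Cov(D, W) = ac·variance of S + bd·variance of V + (ad+bc)·Cov(S, V), with a=-1.1, b=-4.05, c=-0.36, d=3.26.
ac·variance of S = (-1.1)·(-0.36)·47 = 18.612
bd·variance of V = (-4.05)·3.26·6.6 = -87.1398
(ad+bc)·Cov(S, V) = (-2.128)·2.3 = -4.8944
Cov(D, W) = 18.612 + (-87.1398) + (-4.8944) = -73.4222.

Cov(D, W) = -73.4222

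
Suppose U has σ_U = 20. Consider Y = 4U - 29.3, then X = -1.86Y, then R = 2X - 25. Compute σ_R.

σ_Y = |4|·20 = 80.
σ_X = |-1.86|·80 = 148.8.
σ_R = |2|·148.8 = 297.6.

σ_R = 297.6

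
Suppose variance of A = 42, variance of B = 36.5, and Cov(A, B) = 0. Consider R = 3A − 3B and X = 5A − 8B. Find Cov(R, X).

Cov(R, X) = 1506

By bilinearity, Cov(R, X) = ac·variance of A + bd·variance of B + (ad+bc)·Cov(A, B), with a=3, b=-3, c=5, d=-8.
ac·variance of A = 3·5·42 = 630
bd·variance of B = (-3)·(-8)·36.5 = 876
(ad+bc)·Cov(A, B) = (-39)·0 = 0
Cov(R, X) = 630 + 876 + 0 = 1506.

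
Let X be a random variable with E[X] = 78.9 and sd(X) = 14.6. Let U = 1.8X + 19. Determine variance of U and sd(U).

variance of U = 690.6384, sd(U) = 26.28

U = 1.8X + 19 is linear with a = 1.8, b = 19.
variance of X = 14.6² = 213.16.
variance of U = a²·variance of X = 1.8²·213.16 = 690.6384 (the additive constant 19 does not affect variance).
sd(U) = |a|·sd(X) = |1.8|·14.6 = 26.28.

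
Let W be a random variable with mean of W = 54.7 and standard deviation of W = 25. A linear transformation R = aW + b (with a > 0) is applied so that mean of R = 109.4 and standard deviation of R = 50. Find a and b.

standard deviation of R = a·standard deviation of W (a > 0), so a = 50/25 = 2.
mean of R = a·mean of W + b, so b = 109.4 − 2·54.7 = 0.

a = 2, b = 0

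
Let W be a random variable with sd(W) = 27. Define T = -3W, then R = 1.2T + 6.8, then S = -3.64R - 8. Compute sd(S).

sd(S) = 353.808

sd(T) = |-3|·27 = 81.
sd(R) = |1.2|·81 = 97.2.
sd(S) = |-3.64|·97.2 = 353.808.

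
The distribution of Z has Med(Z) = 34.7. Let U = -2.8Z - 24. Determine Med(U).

Med(U) = -121.16

A linear map preserves order up to sign, so Med(U) = a·Med(Z) + b = (-2.8)·34.7 + (-24) = -121.16.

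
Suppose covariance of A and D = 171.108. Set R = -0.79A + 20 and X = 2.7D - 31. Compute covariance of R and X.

covariance of R and X = a·c·covariance of A and D = (-0.79)·2.7·171.108 = -364.973364. Additive constants drop out.

covariance of R and X = -364.973364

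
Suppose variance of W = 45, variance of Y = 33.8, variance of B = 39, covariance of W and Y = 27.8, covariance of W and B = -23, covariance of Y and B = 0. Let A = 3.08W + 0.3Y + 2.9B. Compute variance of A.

variance of A = a²·variance of W + b²·variance of Y + c²·variance of B + 2ab·covariance of W and Y + 2ac·covariance of W and B + 2bc·covariance of Y and B, with a = 3.08, b = 0.3, c = 2.9.
= 426.888 + 3.042 + 327.99 + 51.3744 + (-410.872) + 0
= 398.4224.

variance of A = 398.4224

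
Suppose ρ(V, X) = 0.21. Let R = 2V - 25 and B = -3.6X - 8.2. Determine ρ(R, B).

ρ(R, B) = -0.21

Linear rescalings preserve |correlation|; the slopes 2 and -3.6 have opposite signs, so the correlation flips sign: ρ(R, B) = −ρ(V, X) = -0.21.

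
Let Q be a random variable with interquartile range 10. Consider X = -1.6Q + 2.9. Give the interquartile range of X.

IQR(X) = 16

Under X = aQ + b, IQR(X) = |a|·IQR(Q) = |-1.6|·10 = 16 (shifts cancel; spread scales by |a|).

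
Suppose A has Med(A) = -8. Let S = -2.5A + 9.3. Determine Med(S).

Med(S) = 29.3

A linear map preserves order up to sign, so Med(S) = a·Med(A) + b = (-2.5)·(-8) + 9.3 = 29.3.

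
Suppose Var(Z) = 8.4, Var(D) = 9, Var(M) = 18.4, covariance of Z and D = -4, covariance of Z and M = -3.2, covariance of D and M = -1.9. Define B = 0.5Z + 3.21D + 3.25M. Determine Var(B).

Var(B) = 226.3034

Var(B) = a²·Var(Z) + b²·Var(D) + c²·Var(M) + 2ab·covariance of Z and D + 2ac·covariance of Z and M + 2bc·covariance of D and M, with a = 0.5, b = 3.21, c = 3.25.
= 2.1 + 92.7369 + 194.35 + (-12.84) + (-10.4) + (-39.6435)
= 226.3034.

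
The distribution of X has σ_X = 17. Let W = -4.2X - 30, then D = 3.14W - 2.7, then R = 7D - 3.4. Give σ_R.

σ_W = |-4.2|·17 = 71.4.
σ_D = |3.14|·71.4 = 224.196.
σ_R = |7|·224.196 = 1569.372.

σ_R = 1569.372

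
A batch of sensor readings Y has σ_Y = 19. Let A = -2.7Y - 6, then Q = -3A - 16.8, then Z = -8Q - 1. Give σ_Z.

σ_A = |-2.7|·19 = 51.3.
σ_Q = |-3|·51.3 = 153.9.
σ_Z = |-8|·153.9 = 1231.2.

σ_Z = 1231.2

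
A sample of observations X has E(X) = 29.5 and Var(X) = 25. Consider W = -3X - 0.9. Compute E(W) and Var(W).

E(W) = -89.4, Var(W) = 225

W = -3X - 0.9 is linear with a = -3, b = -0.9.
E(W) = a·E(X) + b = (-3)·29.5 + (-0.9) = -89.4.
Var(W) = a²·Var(X) = (-3)²·25 = 225 (the additive constant -0.9 does not affect variance).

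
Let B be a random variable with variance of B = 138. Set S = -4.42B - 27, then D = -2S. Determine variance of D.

variance of S = (-4.42)²·138 = 2696.0232.
variance of D = (-2)²·2696.0232 = 10784.0928.

variance of D = 10784.0928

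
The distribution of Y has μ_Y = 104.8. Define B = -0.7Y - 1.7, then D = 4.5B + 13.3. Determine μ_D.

μ_B = (-0.7)·104.8 + (-1.7) = -75.06.
μ_D = 4.5·(-75.06) + 13.3 = -324.47.

μ_D = -324.47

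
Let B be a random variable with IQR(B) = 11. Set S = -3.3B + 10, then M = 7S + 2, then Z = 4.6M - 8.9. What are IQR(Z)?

IQR(Z) = 1168.86

IQR(S) = |-3.3|·11 = 36.3.
IQR(M) = |7|·36.3 = 254.1.
IQR(Z) = |4.6|·254.1 = 1168.86.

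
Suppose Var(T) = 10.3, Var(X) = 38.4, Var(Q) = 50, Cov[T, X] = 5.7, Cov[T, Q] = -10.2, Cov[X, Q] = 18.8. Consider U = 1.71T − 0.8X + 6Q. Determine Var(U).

Var(U) = 1449.31503

Var(U) = a²·Var(T) + b²·Var(X) + c²·Var(Q) + 2ab·Cov[T, X] + 2ac·Cov[T, Q] + 2bc·Cov[X, Q], with a = 1.71, b = -0.8, c = 6.
= 30.11823 + 24.576 + 1800 + (-15.5952) + (-209.304) + (-180.48)
= 1449.31503.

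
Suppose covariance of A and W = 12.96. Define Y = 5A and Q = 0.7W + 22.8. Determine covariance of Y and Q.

covariance of Y and Q = 45.36

covariance of Y and Q = a·c·covariance of A and W = 5·0.7·12.96 = 45.36. Additive constants drop out.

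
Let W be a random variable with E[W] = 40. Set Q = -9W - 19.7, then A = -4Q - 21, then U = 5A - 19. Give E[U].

E[Q] = (-9)·40 + (-19.7) = -379.7.
E[A] = (-4)·(-379.7) + (-21) = 1497.8.
E[U] = 5·1497.8 + (-19) = 7470.

E[U] = 7470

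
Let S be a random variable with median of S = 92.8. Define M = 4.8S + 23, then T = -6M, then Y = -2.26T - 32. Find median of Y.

median of Y = 6320.0464

median of M = 4.8·92.8 + 23 = 468.44.
median of T = (-6)·468.44 = -2810.64.
median of Y = (-2.26)·(-2810.64) + (-32) = 6320.0464.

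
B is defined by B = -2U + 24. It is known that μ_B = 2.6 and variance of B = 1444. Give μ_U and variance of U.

μ_U = 10.7, variance of U = 361

From B = -2U + 24: μ_B = a·μ_U + b, so μ_U = (μ_B − b)/a = (2.6 − 24)/(-2) = 10.7.
variance of B = a²·variance of U, so variance of U = 1444/(-2)² = 361.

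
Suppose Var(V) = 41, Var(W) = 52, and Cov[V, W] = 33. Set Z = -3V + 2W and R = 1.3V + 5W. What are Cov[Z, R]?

Cov[Z, R] = -49.1

By bilinearity, Cov[Z, R] = ac·Var(V) + bd·Var(W) + (ad+bc)·Cov[V, W], with a=-3, b=2, c=1.3, d=5.
ac·Var(V) = (-3)·1.3·41 = -159.9
bd·Var(W) = 2·5·52 = 520
(ad+bc)·Cov[V, W] = (-12.4)·33 = -409.2
Cov[Z, R] = -159.9 + 520 + (-409.2) = -49.1.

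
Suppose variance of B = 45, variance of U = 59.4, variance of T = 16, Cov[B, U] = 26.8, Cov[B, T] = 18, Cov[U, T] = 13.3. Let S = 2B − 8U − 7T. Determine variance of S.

variance of S = 4893.6

variance of S = a²·variance of B + b²·variance of U + c²·variance of T + 2ab·Cov[B, U] + 2ac·Cov[B, T] + 2bc·Cov[U, T], with a = 2, b = -8, c = -7.
= 180 + 3801.6 + 784 + (-857.6) + (-504) + 1489.6
= 4893.6.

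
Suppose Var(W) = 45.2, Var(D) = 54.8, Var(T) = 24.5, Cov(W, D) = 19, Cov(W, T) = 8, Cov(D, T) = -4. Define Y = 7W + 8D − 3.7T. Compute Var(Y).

Var(Y) = a²·Var(W) + b²·Var(D) + c²·Var(T) + 2ab·Cov(W, D) + 2ac·Cov(W, T) + 2bc·Cov(D, T), with a = 7, b = 8, c = -3.7.
= 2214.8 + 3507.2 + 335.405 + 2128 + (-414.4) + 236.8
= 8007.805.

Var(Y) = 8007.805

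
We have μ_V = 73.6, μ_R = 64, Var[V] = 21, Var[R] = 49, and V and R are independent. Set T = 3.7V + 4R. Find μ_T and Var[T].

μ_T = 3.7·μ_V + 4·μ_R = 3.7·73.6 + 4·64 = 528.32.
Var[T] = a²·Var[V] + b²·Var[R] + 2ab·covariance of V and R with a = 3.7, b = 4.
Independence gives covariance of V and R = 0.
= 3.7²·21 + 4²·49 + 2·3.7·4·0
= 287.49 + 784 + 0 = 1071.49.

μ_T = 528.32, Var[T] = 1071.49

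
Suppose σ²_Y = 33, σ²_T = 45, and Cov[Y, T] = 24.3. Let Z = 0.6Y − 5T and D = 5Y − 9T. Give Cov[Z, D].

Cov[Z, D] = 1385.28

By bilinearity, Cov[Z, D] = ac·σ²_Y + bd·σ²_T + (ad+bc)·Cov[Y, T], with a=0.6, b=-5, c=5, d=-9.
ac·σ²_Y = 0.6·5·33 = 99
bd·σ²_T = (-5)·(-9)·45 = 2025
(ad+bc)·Cov[Y, T] = (-30.4)·24.3 = -738.72
Cov[Z, D] = 99 + 2025 + (-738.72) = 1385.28.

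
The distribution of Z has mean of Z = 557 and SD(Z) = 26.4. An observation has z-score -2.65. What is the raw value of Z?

Z = mean of Z + z·SD(Z) = 557 + (-2.65)·26.4 = 487.04.

Z = 487.04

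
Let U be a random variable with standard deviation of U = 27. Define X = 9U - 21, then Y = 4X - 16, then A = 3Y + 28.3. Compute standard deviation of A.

standard deviation of A = 2916

standard deviation of X = |9|·27 = 243.
standard deviation of Y = |4|·243 = 972.
standard deviation of A = |3|·972 = 2916.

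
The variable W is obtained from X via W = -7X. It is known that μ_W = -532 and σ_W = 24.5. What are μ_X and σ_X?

From W = -7X: μ_W = a·μ_X + b, so μ_X = (μ_W − b)/a = (-532 − 0)/(-7) = 76.
σ_W = |a|·σ_X, so σ_X = 24.5/|-7| = 3.5.

μ_X = 76, σ_X = 3.5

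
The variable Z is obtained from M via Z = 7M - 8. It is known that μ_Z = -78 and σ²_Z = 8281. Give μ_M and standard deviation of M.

μ_M = -10, standard deviation of M = 13

From Z = 7M - 8: μ_Z = a·μ_M + b, so μ_M = (μ_Z − b)/a = (-78 − (-8))/7 = -10.
standard deviation of Z = √8281 = 91.
standard deviation of Z = |a|·standard deviation of M, so standard deviation of M = 91/|7| = 13.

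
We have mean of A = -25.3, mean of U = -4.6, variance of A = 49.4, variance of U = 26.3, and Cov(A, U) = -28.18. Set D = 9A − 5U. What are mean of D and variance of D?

mean of D = 9·mean of A + (-5)·mean of U = 9·(-25.3) + (-5)·(-4.6) = -204.7.
variance of D = a²·variance of A + b²·variance of U + 2ab·Cov(A, U) with a = 9, b = -5.
= 9²·49.4 + (-5)²·26.3 + 2·9·(-5)·(-28.18)
= 4001.4 + 657.5 + 2536.2 = 7195.1.

mean of D = -204.7, variance of D = 7195.1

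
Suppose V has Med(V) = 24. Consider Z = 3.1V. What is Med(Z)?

Med(Z) = 74.4

A linear map preserves order up to sign, so Med(Z) = a·Med(V) + b = 3.1·24 = 74.4.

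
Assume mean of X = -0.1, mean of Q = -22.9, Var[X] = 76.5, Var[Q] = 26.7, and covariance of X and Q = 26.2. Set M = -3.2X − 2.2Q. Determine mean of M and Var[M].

mean of M = (-3.2)·mean of X + (-2.2)·mean of Q = (-3.2)·(-0.1) + (-2.2)·(-22.9) = 50.7.
Var[M] = a²·Var[X] + b²·Var[Q] + 2ab·covariance of X and Q with a = -3.2, b = -2.2.
= (-3.2)²·76.5 + (-2.2)²·26.7 + 2·(-3.2)·(-2.2)·26.2
= 783.36 + 129.228 + 368.896 = 1281.484.

mean of M = 50.7, Var[M] = 1281.484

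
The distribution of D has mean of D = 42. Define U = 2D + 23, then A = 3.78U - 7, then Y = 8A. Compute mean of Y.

mean of U = 2·42 + 23 = 107.
mean of A = 3.78·107 + (-7) = 397.46.
mean of Y = 8·397.46 = 3179.68.

mean of Y = 3179.68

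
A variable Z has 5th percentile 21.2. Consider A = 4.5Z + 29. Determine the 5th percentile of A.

Since a = 4.5 > 0 the transformation is increasing, so the 5th percentile of A = a·(P_{5} of Z) + b = 4.5·21.2 + 29 = 124.4.

5th percentile of A = 124.4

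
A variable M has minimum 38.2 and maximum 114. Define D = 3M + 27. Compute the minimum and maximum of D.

a = 3 > 0, so min(D) = a·min(M)+b = 3·38.2 + 27 = 141.6 and max(D) = 3·114 + 27 = 369.

min(D) = 141.6, max(D) = 369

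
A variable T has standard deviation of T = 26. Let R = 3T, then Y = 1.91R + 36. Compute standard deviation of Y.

standard deviation of Y = 148.98

standard deviation of R = |3|·26 = 78.
standard deviation of Y = |1.91|·78 = 148.98.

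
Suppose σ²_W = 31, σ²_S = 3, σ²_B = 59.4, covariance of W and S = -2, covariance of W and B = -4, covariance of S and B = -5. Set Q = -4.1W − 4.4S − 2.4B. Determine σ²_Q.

σ²_Q = a²·σ²_W + b²·σ²_S + c²·σ²_B + 2ab·covariance of W and S + 2ac·covariance of W and B + 2bc·covariance of S and B, with a = -4.1, b = -4.4, c = -2.4.
= 521.11 + 58.08 + 342.144 + (-72.16) + (-78.72) + (-105.6)
= 664.854.

σ²_Q = 664.854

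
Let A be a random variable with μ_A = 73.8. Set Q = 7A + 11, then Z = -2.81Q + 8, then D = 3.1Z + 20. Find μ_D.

μ_Q = 7·73.8 + 11 = 527.6.
μ_Z = (-2.81)·527.6 + 8 = -1474.556.
μ_D = 3.1·(-1474.556) + 20 = -4551.1236.

μ_D = -4551.1236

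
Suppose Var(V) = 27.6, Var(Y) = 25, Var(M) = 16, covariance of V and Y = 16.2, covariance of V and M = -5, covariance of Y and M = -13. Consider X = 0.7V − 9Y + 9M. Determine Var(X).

Var(X) = a²·Var(V) + b²·Var(Y) + c²·Var(M) + 2ab·covariance of V and Y + 2ac·covariance of V and M + 2bc·covariance of Y and M, with a = 0.7, b = -9, c = 9.
= 13.524 + 2025 + 1296 + (-204.12) + (-63) + 2106
= 5173.404.

Var(X) = 5173.404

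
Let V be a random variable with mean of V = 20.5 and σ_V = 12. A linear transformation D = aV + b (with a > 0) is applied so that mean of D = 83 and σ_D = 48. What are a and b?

σ_D = a·σ_V (a > 0), so a = 48/12 = 4.
mean of D = a·mean of V + b, so b = 83 − 4·20.5 = 1.

a = 4, b = 1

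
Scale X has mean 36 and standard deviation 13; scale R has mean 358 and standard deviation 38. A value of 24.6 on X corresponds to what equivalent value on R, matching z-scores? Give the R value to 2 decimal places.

z = (24.6 − 36)/13 ≈ -0.8769.
R = 358 + z·38 = 358 + (24.6 − 36)·38/13 ≈ 324.68.

R = 324.68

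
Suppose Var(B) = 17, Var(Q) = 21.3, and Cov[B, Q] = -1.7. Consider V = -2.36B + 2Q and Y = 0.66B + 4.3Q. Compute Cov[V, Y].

By bilinearity, Cov[V, Y] = ac·Var(B) + bd·Var(Q) + (ad+bc)·Cov[B, Q], with a=-2.36, b=2, c=0.66, d=4.3.
ac·Var(B) = (-2.36)·0.66·17 = -26.4792
bd·Var(Q) = 2·4.3·21.3 = 183.18
(ad+bc)·Cov[B, Q] = (-8.828)·(-1.7) = 15.0076
Cov[V, Y] = -26.4792 + 183.18 + 15.0076 = 171.7084.

Cov[V, Y] = 171.7084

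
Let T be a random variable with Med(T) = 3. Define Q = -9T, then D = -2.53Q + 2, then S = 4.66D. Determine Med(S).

Med(Q) = (-9)·3 = -27.
Med(D) = (-2.53)·(-27) + 2 = 70.31.
Med(S) = 4.66·70.31 = 327.6446.

Med(S) = 327.6446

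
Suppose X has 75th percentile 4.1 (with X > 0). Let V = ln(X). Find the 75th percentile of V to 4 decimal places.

75th percentile of V = 1.411

ln(X) is increasing, so P_{75}(V) = g(P_{75}(X)) ≈ 1.411.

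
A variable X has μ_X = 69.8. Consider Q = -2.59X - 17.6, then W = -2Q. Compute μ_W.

μ_Q = (-2.59)·69.8 + (-17.6) = -198.382.
μ_W = (-2)·(-198.382) = 396.764.

μ_W = 396.764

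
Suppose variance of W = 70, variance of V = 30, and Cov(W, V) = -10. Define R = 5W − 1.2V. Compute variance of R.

variance of R = 1913.2

variance of R = a²·variance of W + b²·variance of V + 2ab·Cov(W, V) with a = 5, b = -1.2.
= 5²·70 + (-1.2)²·30 + 2·5·(-1.2)·(-10)
= 1750 + 43.2 + 120 = 1913.2.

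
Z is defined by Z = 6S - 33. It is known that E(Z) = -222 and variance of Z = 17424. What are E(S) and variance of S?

E(S) = -31.5, variance of S = 484

From Z = 6S - 33: E(Z) = a·E(S) + b, so E(S) = (E(Z) − b)/a = (-222 − (-33))/6 = -31.5.
variance of Z = a²·variance of S, so variance of S = 17424/6² = 484.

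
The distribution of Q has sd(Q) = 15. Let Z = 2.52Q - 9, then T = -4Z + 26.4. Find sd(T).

sd(Z) = |2.52|·15 = 37.8.
sd(T) = |-4|·37.8 = 151.2.

sd(T) = 151.2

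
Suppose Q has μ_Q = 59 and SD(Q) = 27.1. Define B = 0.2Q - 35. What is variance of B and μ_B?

B = 0.2Q - 35 is linear with a = 0.2, b = -35.
variance of Q = 27.1² = 734.41.
variance of B = a²·variance of Q = 0.2²·734.41 = 29.3764 (the additive constant -35 does not affect variance).
μ_B = a·μ_Q + b = 0.2·59 + (-35) = -23.2.

variance of B = 29.3764, μ_B = -23.2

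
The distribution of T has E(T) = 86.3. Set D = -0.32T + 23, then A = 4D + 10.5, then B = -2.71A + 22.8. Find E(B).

E(D) = (-0.32)·86.3 + 23 = -4.616.
E(A) = 4·(-4.616) + 10.5 = -7.964.
E(B) = (-2.71)·(-7.964) + 22.8 = 44.38244.

E(B) = 44.38244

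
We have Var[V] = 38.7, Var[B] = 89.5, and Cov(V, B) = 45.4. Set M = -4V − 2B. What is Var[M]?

Var[M] = a²·Var[V] + b²·Var[B] + 2ab·Cov(V, B) with a = -4, b = -2.
= (-4)²·38.7 + (-2)²·89.5 + 2·(-4)·(-2)·45.4
= 619.2 + 358 + 726.4 = 1703.6.

Var[M] = 1703.6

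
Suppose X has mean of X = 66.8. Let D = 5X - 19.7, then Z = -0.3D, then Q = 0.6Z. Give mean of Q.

mean of Q = -56.574

mean of D = 5·66.8 + (-19.7) = 314.3.
mean of Z = (-0.3)·314.3 = -94.29.
mean of Q = 0.6·(-94.29) = -56.574.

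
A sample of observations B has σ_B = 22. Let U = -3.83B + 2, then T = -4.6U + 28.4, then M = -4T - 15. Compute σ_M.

σ_M = 1550.384

σ_U = |-3.83|·22 = 84.26.
σ_T = |-4.6|·84.26 = 387.596.
σ_M = |-4|·387.596 = 1550.384.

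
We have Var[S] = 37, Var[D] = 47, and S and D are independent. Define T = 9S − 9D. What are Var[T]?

Var[T] = a²·Var[S] + b²·Var[D] + 2ab·covariance of S and D with a = 9, b = -9.
Independence gives covariance of S and D = 0.
= 9²·37 + (-9)²·47 + 2·9·(-9)·0
= 2997 + 3807 + 0 = 6804.

Var[T] = 6804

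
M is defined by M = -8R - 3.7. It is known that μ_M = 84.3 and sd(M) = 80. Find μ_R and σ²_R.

μ_R = -11, σ²_R = 100

From M = -8R - 3.7: μ_M = a·μ_R + b, so μ_R = (μ_M − b)/a = (84.3 − (-3.7))/(-8) = -11.
σ²_M = 80² = 6400.
σ²_M = a²·σ²_R, so σ²_R = 6400/(-8)² = 100.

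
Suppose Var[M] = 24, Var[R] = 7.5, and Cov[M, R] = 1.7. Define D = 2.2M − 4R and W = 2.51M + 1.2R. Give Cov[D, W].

By bilinearity, Cov[D, W] = ac·Var[M] + bd·Var[R] + (ad+bc)·Cov[M, R], with a=2.2, b=-4, c=2.51, d=1.2.
ac·Var[M] = 2.2·2.51·24 = 132.528
bd·Var[R] = (-4)·1.2·7.5 = -36
(ad+bc)·Cov[M, R] = (-7.4)·1.7 = -12.58
Cov[D, W] = 132.528 + (-36) + (-12.58) = 83.948.

Cov[D, W] = 83.948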